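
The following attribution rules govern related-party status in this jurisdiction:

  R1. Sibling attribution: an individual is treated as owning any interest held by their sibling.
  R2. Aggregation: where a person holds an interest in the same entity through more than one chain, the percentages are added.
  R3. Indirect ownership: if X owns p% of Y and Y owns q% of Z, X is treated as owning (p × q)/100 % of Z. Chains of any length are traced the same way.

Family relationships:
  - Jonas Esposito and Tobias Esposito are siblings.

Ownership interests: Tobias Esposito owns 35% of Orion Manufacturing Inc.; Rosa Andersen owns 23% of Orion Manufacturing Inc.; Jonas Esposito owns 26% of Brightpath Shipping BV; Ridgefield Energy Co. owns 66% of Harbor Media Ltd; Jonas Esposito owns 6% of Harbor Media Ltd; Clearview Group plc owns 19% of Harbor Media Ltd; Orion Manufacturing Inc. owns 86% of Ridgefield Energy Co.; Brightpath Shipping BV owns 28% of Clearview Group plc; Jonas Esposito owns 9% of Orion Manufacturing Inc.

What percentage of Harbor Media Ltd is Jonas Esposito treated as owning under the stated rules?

By sibling attribution (R1), Jonas Esposito is treated as also owning Tobias Esposito's interest in Orion Manufacturing Inc, giving 9% + 35% = 44%.
Chain via Brightpath Shipping BV → Clearview Group plc (R3): 26% × 28% × 19% = 1.3832% of Harbor Media Ltd.
Chain via Orion Manufacturing Inc. → Ridgefield Energy Co. (R3): 44% × 86% × 66% = 24.9744% of Harbor Media Ltd.
Direct interest in Harbor Media Ltd: 6%.
Aggregating (R2): 1.3832% + 24.9744% + 6% = 32.3576%.

32.3576%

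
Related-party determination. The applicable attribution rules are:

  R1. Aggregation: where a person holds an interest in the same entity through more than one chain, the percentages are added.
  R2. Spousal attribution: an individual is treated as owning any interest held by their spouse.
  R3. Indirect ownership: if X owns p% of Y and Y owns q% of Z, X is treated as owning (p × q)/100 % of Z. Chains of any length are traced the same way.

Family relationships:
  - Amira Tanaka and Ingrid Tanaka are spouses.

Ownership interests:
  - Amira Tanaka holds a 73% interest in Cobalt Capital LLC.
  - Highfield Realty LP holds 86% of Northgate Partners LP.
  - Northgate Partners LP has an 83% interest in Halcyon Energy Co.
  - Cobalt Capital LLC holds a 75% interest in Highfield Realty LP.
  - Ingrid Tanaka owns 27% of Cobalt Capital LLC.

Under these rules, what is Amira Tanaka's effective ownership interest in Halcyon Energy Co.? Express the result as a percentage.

By spousal attribution (R2), Amira Tanaka is treated as also owning Ingrid Tanaka's interest in Cobalt Capital LLC, giving 73% + 27% = 100%.
Chain via Cobalt Capital LLC → Highfield Realty LP → Northgate Partners LP (R3): 100% × 75% × 86% × 83% = 53.535% of Halcyon Energy Co.

53.535%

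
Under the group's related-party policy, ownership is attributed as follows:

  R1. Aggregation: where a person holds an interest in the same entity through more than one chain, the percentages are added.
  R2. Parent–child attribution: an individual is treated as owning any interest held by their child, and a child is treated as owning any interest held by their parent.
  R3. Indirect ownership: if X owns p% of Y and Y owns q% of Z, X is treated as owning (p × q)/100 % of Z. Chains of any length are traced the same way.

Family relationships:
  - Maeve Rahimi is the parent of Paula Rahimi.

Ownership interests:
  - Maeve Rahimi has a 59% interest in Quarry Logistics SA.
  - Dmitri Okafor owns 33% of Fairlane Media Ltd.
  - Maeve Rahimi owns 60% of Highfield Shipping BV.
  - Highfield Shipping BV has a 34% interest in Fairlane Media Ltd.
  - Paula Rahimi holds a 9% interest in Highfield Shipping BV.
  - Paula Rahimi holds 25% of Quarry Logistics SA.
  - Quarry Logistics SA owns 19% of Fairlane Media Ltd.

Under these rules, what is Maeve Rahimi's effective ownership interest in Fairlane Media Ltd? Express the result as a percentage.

By parent–child attribution (R2), Maeve Rahimi is treated as also owning Paula Rahimi's interest in Highfield Shipping BV, giving 60% + 9% = 69%.
By parent–child attribution (R2), Maeve Rahimi is treated as also owning Paula Rahimi's interest in Quarry Logistics SA, giving 59% + 25% = 84%.
Chain via Highfield Shipping BV (R3): 69% × 34% = 23.46% of Fairlane Media Ltd.
Chain via Quarry Logistics SA (R3): 84% × 19% = 15.96% of Fairlane Media Ltd.
Aggregating (R1): 23.46% + 15.96% = 39.42%.

39.42%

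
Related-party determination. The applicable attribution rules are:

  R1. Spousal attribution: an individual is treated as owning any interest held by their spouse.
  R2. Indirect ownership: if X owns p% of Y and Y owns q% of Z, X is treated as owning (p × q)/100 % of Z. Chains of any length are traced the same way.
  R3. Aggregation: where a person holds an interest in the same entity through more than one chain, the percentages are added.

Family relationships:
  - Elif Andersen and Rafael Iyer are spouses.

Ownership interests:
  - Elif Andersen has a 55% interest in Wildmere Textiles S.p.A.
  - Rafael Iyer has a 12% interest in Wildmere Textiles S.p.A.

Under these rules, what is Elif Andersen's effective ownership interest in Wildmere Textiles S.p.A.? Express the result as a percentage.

67%

By spousal attribution (R1), Elif Andersen is treated as also owning Rafael Iyer's interest in Wildmere Textiles S.p.A, giving 55% + 12% = 67%.
Direct interest in Wildmere Textiles S.p.A: 67%.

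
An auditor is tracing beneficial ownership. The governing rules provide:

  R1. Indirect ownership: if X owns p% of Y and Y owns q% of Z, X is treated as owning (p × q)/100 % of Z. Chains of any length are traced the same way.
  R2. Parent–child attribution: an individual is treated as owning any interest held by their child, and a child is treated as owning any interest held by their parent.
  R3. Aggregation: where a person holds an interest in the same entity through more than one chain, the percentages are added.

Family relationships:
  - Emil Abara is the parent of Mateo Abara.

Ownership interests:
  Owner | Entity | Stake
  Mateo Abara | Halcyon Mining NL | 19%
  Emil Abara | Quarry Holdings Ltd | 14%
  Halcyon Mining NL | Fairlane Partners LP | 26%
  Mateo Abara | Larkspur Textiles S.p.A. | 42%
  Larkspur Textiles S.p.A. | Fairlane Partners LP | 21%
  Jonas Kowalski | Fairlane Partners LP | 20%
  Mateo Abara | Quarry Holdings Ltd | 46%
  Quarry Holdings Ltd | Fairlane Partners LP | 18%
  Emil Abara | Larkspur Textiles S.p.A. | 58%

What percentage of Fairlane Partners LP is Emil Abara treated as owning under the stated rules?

By parent–child attribution (R2), Emil Abara is treated as also owning Mateo Abara's interest in Larkspur Textiles S.p.A, giving 58% + 42% = 100%.
By parent–child attribution (R2), Emil Abara is treated as also owning Mateo Abara's interest in Quarry Holdings Ltd, giving 14% + 46% = 60%.
By parent–child attribution (R2), Emil Abara is treated as owning Mateo Abara's 19% interest in Halcyon Mining NL.
Chain via Larkspur Textiles S.p.A. (R1): 100% × 21% = 21% of Fairlane Partners LP.
Chain via Quarry Holdings Ltd (R1): 60% × 18% = 10.8% of Fairlane Partners LP.
Chain via Halcyon Mining NL (R1): 19% × 26% = 4.94% of Fairlane Partners LP.
Aggregating (R3): 21% + 10.8% + 4.94% = 36.74%.

36.74%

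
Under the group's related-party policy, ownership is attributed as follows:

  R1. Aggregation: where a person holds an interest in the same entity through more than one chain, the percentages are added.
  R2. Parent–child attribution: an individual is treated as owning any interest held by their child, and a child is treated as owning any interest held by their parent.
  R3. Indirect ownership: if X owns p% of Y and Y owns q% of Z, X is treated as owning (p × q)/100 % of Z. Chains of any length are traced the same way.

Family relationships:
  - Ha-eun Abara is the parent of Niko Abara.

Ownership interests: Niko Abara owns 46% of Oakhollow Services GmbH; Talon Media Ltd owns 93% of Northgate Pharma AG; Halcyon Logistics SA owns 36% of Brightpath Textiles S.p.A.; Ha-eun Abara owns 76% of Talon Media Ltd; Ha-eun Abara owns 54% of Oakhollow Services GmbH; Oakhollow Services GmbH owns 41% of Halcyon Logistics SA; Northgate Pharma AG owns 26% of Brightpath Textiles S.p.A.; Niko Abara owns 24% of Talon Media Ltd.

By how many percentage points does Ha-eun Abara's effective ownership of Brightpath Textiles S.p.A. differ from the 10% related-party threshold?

28.94

By parent–child attribution (R2), Ha-eun Abara is treated as also owning Niko Abara's interest in Oakhollow Services GmbH, giving 54% + 46% = 100%.
By parent–child attribution (R2), Ha-eun Abara is treated as also owning Niko Abara's interest in Talon Media Ltd, giving 76% + 24% = 100%.
Chain via Oakhollow Services GmbH → Halcyon Logistics SA (R3): 100% × 41% × 36% = 14.76% of Brightpath Textiles S.p.A.
Chain via Talon Media Ltd → Northgate Pharma AG (R3): 100% × 93% × 26% = 24.18% of Brightpath Textiles S.p.A.
Aggregating (R1): 14.76% + 24.18% = 38.94%.
38.94% exceeds the 10% threshold by 28.94 percentage points.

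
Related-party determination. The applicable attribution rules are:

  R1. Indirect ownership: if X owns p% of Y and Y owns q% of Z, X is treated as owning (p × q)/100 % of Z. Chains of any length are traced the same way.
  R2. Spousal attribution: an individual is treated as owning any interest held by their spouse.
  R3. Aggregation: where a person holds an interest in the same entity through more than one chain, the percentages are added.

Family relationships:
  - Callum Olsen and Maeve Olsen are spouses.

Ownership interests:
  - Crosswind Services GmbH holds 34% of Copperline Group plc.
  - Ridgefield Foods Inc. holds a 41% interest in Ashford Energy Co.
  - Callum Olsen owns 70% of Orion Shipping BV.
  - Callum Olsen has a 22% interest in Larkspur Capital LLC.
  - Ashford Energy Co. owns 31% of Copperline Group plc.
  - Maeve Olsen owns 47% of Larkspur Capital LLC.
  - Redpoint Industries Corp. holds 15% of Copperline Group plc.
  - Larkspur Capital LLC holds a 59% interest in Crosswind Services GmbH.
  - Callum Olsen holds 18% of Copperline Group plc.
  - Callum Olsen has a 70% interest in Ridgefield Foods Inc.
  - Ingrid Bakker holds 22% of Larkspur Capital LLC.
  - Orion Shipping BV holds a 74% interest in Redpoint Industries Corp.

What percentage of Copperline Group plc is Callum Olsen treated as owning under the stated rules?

48.5084%

By spousal attribution (R2), Callum Olsen is treated as also owning Maeve Olsen's interest in Larkspur Capital LLC, giving 22% + 47% = 69%.
Chain via Orion Shipping BV → Redpoint Industries Corp. (R1): 70% × 74% × 15% = 7.77% of Copperline Group plc.
Chain via Larkspur Capital LLC → Crosswind Services GmbH (R1): 69% × 59% × 34% = 13.8414% of Copperline Group plc.
Chain via Ridgefield Foods Inc. → Ashford Energy Co. (R1): 70% × 41% × 31% = 8.897% of Copperline Group plc.
Direct interest in Copperline Group plc: 18%.
Aggregating (R3): 7.77% + 13.8414% + 8.897% + 18% = 48.5084%.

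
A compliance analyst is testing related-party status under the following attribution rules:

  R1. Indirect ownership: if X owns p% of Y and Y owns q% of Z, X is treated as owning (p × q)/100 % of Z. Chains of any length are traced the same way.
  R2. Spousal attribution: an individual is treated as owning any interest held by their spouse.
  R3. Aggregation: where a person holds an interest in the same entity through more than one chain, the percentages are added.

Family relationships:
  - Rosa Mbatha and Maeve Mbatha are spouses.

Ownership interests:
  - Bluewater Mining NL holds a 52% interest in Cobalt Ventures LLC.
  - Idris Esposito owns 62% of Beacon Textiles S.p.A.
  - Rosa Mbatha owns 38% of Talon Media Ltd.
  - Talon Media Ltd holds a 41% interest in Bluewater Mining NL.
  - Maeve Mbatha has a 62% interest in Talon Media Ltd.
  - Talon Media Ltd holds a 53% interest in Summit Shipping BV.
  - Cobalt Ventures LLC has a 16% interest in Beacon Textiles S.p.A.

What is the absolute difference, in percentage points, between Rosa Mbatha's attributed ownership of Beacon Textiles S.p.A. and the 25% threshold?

21.5888

By spousal attribution (R2), Rosa Mbatha is treated as also owning Maeve Mbatha's interest in Talon Media Ltd, giving 38% + 62% = 100%.
Chain via Talon Media Ltd → Bluewater Mining NL → Cobalt Ventures LLC (R1): 100% × 41% × 52% × 16% = 3.4112% of Beacon Textiles S.p.A.
3.4112% falls short of the 25% threshold by 21.5888 percentage points.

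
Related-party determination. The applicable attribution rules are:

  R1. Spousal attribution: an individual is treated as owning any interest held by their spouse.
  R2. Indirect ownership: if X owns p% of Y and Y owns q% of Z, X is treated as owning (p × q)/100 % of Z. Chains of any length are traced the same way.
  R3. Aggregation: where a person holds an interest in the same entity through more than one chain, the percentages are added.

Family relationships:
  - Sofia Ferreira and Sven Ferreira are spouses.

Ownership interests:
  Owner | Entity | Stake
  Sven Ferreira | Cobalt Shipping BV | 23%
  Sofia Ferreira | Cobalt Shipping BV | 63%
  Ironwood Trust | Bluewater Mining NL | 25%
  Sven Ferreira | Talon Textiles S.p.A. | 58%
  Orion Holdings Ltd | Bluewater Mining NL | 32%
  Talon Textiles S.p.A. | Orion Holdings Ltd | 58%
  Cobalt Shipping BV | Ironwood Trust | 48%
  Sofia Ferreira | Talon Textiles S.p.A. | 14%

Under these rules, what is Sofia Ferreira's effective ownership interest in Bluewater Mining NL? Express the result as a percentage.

By spousal attribution (R1), Sofia Ferreira is treated as also owning Sven Ferreira's interest in Talon Textiles S.p.A, giving 14% + 58% = 72%.
By spousal attribution (R1), Sofia Ferreira is treated as also owning Sven Ferreira's interest in Cobalt Shipping BV, giving 63% + 23% = 86%.
Chain via Talon Textiles S.p.A. → Orion Holdings Ltd (R2): 72% × 58% × 32% = 13.3632% of Bluewater Mining NL.
Chain via Cobalt Shipping BV → Ironwood Trust (R2): 86% × 48% × 25% = 10.32% of Bluewater Mining NL.
Aggregating (R3): 13.3632% + 10.32% = 23.6832%.

23.6832%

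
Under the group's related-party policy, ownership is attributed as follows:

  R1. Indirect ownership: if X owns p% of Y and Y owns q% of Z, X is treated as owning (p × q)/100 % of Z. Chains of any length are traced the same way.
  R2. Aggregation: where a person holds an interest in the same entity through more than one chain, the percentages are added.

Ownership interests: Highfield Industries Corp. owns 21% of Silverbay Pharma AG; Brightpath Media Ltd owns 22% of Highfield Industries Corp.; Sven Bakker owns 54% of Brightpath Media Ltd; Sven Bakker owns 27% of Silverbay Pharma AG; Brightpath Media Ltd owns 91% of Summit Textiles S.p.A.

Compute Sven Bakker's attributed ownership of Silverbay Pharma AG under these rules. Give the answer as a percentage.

Chain via Brightpath Media Ltd → Highfield Industries Corp. (R1): 54% × 22% × 21% = 2.4948% of Silverbay Pharma AG.
Direct interest in Silverbay Pharma AG: 27%.
Aggregating (R2): 2.4948% + 27% = 29.4948%.

29.4948%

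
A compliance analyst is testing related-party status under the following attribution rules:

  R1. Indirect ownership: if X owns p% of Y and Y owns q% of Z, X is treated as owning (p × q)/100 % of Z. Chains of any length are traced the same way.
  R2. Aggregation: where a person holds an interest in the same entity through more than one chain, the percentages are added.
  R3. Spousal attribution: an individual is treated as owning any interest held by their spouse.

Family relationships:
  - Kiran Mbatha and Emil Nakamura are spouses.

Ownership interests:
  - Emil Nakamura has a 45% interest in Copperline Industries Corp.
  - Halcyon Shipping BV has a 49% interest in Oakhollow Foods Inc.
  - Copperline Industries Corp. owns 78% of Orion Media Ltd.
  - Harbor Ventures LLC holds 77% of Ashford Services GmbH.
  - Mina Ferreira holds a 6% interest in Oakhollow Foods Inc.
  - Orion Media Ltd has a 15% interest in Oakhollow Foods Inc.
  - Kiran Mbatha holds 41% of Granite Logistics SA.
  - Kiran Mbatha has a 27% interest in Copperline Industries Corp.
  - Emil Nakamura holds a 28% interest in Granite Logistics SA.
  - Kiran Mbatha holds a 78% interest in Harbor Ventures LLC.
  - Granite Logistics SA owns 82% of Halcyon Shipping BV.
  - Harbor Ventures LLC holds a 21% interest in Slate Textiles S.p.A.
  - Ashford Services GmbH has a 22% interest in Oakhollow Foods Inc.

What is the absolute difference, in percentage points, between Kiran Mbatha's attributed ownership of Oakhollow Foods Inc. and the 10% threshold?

By spousal attribution (R3), Kiran Mbatha is treated as also owning Emil Nakamura's interest in Copperline Industries Corp, giving 27% + 45% = 72%.
By spousal attribution (R3), Kiran Mbatha is treated as also owning Emil Nakamura's interest in Granite Logistics SA, giving 41% + 28% = 69%.
Chain via Copperline Industries Corp. → Orion Media Ltd (R1): 72% × 78% × 15% = 8.424% of Oakhollow Foods Inc.
Chain via Harbor Ventures LLC → Ashford Services GmbH (R1): 78% × 77% × 22% = 13.2132% of Oakhollow Foods Inc.
Chain via Granite Logistics SA → Halcyon Shipping BV (R1): 69% × 82% × 49% = 27.7242% of Oakhollow Foods Inc.
Aggregating (R2): 8.424% + 13.2132% + 27.7242% = 49.3614%.
49.3614% exceeds the 10% threshold by 39.3614 percentage points.

39.3614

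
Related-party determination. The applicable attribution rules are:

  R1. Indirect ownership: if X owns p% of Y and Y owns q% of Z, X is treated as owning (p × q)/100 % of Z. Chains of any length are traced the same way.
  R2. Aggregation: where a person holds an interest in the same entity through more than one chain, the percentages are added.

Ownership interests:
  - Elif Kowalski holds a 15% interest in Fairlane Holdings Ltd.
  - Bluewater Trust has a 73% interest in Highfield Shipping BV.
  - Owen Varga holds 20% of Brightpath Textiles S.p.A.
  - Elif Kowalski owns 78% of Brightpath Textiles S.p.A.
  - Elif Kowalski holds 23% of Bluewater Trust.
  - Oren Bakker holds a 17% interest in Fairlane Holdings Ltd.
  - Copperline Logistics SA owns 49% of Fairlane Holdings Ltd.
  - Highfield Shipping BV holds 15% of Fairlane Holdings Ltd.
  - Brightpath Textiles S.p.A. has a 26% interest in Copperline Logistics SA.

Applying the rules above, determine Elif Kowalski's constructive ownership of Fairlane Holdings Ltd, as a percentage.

Chain via Brightpath Textiles S.p.A. → Copperline Logistics SA (R1): 78% × 26% × 49% = 9.9372% of Fairlane Holdings Ltd.
Chain via Bluewater Trust → Highfield Shipping BV (R1): 23% × 73% × 15% = 2.5185% of Fairlane Holdings Ltd.
Direct interest in Fairlane Holdings Ltd: 15%.
Aggregating (R2): 9.9372% + 2.5185% + 15% = 27.4557%.

27.4557%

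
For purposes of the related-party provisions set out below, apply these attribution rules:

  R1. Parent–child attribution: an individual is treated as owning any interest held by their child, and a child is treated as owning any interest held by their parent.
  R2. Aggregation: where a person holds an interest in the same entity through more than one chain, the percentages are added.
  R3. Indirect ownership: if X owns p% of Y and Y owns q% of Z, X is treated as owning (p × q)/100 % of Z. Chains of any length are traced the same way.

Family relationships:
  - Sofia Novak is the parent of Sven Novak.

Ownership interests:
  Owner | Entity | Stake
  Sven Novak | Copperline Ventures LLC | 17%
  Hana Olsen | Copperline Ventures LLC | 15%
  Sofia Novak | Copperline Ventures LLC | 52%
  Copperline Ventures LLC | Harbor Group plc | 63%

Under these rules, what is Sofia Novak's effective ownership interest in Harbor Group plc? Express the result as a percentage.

43.47%

By parent–child attribution (R1), Sofia Novak is treated as also owning Sven Novak's interest in Copperline Ventures LLC, giving 52% + 17% = 69%.
Chain via Copperline Ventures LLC (R3): 69% × 63% = 43.47% of Harbor Group plc.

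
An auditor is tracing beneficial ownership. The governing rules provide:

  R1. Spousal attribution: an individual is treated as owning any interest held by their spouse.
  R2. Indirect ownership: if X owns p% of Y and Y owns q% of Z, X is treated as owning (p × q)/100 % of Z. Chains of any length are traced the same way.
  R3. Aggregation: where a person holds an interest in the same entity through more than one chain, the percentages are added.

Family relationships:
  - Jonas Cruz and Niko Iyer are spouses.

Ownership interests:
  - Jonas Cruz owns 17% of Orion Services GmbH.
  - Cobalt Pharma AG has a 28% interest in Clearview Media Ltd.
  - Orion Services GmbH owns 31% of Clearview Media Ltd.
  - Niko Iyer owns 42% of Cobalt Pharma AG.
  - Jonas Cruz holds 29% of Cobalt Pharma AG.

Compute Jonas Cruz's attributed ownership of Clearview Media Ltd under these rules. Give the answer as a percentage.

By spousal attribution (R1), Jonas Cruz is treated as also owning Niko Iyer's interest in Cobalt Pharma AG, giving 29% + 42% = 71%.
Chain via Orion Services GmbH (R2): 17% × 31% = 5.27% of Clearview Media Ltd.
Chain via Cobalt Pharma AG (R2): 71% × 28% = 19.88% of Clearview Media Ltd.
Aggregating (R3): 5.27% + 19.88% = 25.15%.

25.15%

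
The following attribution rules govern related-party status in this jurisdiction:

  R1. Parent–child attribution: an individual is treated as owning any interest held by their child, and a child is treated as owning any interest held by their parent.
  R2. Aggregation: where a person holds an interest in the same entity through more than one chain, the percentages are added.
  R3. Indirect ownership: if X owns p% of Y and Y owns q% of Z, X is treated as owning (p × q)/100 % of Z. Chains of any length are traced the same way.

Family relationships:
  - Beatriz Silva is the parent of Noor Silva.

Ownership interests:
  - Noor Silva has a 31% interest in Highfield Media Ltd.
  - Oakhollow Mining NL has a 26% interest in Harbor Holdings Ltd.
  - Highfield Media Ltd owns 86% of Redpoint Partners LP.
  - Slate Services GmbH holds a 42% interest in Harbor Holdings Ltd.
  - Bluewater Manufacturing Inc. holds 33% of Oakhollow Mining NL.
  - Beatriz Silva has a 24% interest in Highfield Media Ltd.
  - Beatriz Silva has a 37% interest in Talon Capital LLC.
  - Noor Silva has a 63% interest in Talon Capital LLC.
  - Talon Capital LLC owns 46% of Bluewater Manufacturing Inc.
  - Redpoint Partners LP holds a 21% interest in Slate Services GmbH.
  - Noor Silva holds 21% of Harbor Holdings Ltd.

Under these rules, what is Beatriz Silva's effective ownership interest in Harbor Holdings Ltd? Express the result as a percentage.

By parent–child attribution (R1), Beatriz Silva is treated as also owning Noor Silva's interest in Highfield Media Ltd, giving 24% + 31% = 55%.
By parent–child attribution (R1), Beatriz Silva is treated as also owning Noor Silva's interest in Talon Capital LLC, giving 37% + 63% = 100%.
By parent–child attribution (R1), Beatriz Silva is treated as owning Noor Silva's 21% interest in Harbor Holdings Ltd.
Chain via Highfield Media Ltd → Redpoint Partners LP → Slate Services GmbH (R3): 55% × 86% × 21% × 42% = 4.17186% of Harbor Holdings Ltd.
Chain via Talon Capital LLC → Bluewater Manufacturing Inc. → Oakhollow Mining NL (R3): 100% × 46% × 33% × 26% = 3.9468% of Harbor Holdings Ltd.
Direct interest in Harbor Holdings Ltd: 21%.
Aggregating (R2): 4.17186% + 3.9468% + 21% = 29.11866%.

29.11866%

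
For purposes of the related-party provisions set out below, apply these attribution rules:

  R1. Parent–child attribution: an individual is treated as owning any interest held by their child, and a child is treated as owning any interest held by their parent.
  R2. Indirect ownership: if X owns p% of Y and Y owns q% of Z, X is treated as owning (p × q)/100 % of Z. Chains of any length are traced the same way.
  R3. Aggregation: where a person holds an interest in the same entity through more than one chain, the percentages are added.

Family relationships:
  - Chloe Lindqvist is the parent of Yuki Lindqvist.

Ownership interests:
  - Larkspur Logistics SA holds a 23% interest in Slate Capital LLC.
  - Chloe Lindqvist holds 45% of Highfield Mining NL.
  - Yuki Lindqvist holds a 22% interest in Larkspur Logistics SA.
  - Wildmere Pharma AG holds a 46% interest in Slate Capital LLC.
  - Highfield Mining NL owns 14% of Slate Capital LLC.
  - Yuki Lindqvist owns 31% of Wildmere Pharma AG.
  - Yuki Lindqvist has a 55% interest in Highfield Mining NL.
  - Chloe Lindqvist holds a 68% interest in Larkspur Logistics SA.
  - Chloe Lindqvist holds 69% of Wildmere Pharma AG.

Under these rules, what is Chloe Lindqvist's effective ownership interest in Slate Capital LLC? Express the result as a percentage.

80.7%

By parent–child attribution (R1), Chloe Lindqvist is treated as also owning Yuki Lindqvist's interest in Wildmere Pharma AG, giving 69% + 31% = 100%.
By parent–child attribution (R1), Chloe Lindqvist is treated as also owning Yuki Lindqvist's interest in Larkspur Logistics SA, giving 68% + 22% = 90%.
By parent–child attribution (R1), Chloe Lindqvist is treated as also owning Yuki Lindqvist's interest in Highfield Mining NL, giving 45% + 55% = 100%.
Chain via Wildmere Pharma AG (R2): 100% × 46% = 46% of Slate Capital LLC.
Chain via Larkspur Logistics SA (R2): 90% × 23% = 20.7% of Slate Capital LLC.
Chain via Highfield Mining NL (R2): 100% × 14% = 14% of Slate Capital LLC.
Aggregating (R3): 46% + 20.7% + 14% = 80.7%.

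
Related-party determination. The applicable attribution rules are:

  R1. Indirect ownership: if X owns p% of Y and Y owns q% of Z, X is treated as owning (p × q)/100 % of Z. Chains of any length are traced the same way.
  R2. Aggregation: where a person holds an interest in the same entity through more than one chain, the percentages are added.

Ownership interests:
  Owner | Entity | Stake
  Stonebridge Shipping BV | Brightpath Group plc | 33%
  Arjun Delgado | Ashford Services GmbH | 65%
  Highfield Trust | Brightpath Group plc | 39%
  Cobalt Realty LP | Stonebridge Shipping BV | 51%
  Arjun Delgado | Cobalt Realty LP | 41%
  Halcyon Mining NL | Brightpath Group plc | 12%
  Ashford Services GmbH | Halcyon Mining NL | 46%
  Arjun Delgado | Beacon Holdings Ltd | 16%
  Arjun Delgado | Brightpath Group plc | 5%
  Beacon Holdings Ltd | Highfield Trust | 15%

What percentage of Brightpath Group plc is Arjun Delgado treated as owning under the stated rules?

16.4243%

Chain via Cobalt Realty LP → Stonebridge Shipping BV (R1): 41% × 51% × 33% = 6.9003% of Brightpath Group plc.
Chain via Beacon Holdings Ltd → Highfield Trust (R1): 16% × 15% × 39% = 0.936% of Brightpath Group plc.
Chain via Ashford Services GmbH → Halcyon Mining NL (R1): 65% × 46% × 12% = 3.588% of Brightpath Group plc.
Direct interest in Brightpath Group plc: 5%.
Aggregating (R2): 6.9003% + 0.936% + 3.588% + 5% = 16.4243%.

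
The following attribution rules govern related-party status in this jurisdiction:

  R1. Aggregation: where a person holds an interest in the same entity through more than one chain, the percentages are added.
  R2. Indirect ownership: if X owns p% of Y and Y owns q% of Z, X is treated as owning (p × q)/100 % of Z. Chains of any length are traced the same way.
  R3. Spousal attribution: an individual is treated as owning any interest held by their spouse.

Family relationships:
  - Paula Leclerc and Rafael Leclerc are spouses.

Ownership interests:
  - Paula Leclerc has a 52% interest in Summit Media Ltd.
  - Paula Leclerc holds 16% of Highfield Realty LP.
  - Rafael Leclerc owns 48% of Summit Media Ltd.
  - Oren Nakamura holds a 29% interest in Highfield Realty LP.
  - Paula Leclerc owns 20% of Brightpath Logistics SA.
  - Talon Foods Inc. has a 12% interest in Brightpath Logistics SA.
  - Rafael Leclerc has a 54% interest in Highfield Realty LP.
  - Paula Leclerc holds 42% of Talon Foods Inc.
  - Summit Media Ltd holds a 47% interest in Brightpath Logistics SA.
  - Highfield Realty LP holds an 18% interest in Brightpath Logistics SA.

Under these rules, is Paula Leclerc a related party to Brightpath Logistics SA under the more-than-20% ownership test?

Yes

By spousal attribution (R3), Paula Leclerc is treated as also owning Rafael Leclerc's interest in Highfield Realty LP, giving 16% + 54% = 70%.
By spousal attribution (R3), Paula Leclerc is treated as also owning Rafael Leclerc's interest in Summit Media Ltd, giving 52% + 48% = 100%.
Chain via Talon Foods Inc. (R2): 42% × 12% = 5.04% of Brightpath Logistics SA.
Chain via Highfield Realty LP (R2): 70% × 18% = 12.6% of Brightpath Logistics SA.
Chain via Summit Media Ltd (R2): 100% × 47% = 47% of Brightpath Logistics SA.
Direct interest in Brightpath Logistics SA: 20%.
Aggregating (R1): 5.04% + 12.6% + 47% + 20% = 84.64%.
84.64% exceeds the 20% threshold, so Paula is a related party to Brightpath Logistics SA.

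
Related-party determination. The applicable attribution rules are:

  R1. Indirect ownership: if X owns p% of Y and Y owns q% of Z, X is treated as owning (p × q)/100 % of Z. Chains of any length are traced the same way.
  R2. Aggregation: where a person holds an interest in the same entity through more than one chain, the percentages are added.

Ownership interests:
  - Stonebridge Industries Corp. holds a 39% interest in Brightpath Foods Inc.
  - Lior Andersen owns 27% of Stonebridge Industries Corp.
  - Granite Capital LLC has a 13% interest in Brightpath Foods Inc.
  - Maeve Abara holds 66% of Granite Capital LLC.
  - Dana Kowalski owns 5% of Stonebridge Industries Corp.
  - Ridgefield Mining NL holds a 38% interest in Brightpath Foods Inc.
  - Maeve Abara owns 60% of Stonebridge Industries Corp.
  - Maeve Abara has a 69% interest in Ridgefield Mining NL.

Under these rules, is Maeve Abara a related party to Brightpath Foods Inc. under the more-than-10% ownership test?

Chain via Stonebridge Industries Corp. (R1): 60% × 39% = 23.4% of Brightpath Foods Inc.
Chain via Granite Capital LLC (R1): 66% × 13% = 8.58% of Brightpath Foods Inc.
Chain via Ridgefield Mining NL (R1): 69% × 38% = 26.22% of Brightpath Foods Inc.
Aggregating (R2): 23.4% + 8.58% + 26.22% = 58.2%.
58.2% exceeds the 10% threshold, so Maeve is a related party to Brightpath Foods Inc.

Yes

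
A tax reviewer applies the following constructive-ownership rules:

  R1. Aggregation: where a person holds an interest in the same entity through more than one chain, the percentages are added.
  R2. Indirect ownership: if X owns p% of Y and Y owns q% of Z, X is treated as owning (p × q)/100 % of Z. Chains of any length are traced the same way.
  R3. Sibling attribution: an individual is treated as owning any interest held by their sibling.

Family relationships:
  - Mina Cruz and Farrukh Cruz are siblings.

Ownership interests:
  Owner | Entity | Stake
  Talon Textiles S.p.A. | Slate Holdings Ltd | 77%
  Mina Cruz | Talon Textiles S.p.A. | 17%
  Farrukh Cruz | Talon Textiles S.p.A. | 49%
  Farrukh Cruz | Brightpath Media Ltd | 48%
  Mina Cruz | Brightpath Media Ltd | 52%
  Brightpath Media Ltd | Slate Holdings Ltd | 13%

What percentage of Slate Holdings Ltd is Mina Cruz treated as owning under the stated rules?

By sibling attribution (R3), Mina Cruz is treated as also owning Farrukh Cruz's interest in Brightpath Media Ltd, giving 52% + 48% = 100%.
By sibling attribution (R3), Mina Cruz is treated as also owning Farrukh Cruz's interest in Talon Textiles S.p.A, giving 17% + 49% = 66%.
Chain via Brightpath Media Ltd (R2): 100% × 13% = 13% of Slate Holdings Ltd.
Chain via Talon Textiles S.p.A. (R2): 66% × 77% = 50.82% of Slate Holdings Ltd.
Aggregating (R1): 13% + 50.82% = 63.82%.

63.82%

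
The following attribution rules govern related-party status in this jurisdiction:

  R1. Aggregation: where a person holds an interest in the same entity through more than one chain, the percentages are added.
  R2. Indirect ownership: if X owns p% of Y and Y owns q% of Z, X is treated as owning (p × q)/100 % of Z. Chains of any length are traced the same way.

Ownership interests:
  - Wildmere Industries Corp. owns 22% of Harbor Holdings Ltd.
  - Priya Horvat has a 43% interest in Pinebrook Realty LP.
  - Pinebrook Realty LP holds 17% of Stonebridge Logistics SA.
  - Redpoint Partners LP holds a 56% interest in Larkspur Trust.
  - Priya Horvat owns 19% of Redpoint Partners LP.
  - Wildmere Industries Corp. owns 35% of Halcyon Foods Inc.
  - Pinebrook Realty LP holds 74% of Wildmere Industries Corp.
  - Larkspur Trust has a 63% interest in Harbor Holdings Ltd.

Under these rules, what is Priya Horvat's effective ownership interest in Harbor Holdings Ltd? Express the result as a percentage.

13.7036%

Chain via Pinebrook Realty LP → Wildmere Industries Corp. (R2): 43% × 74% × 22% = 7.0004% of Harbor Holdings Ltd.
Chain via Redpoint Partners LP → Larkspur Trust (R2): 19% × 56% × 63% = 6.7032% of Harbor Holdings Ltd.
Aggregating (R1): 7.0004% + 6.7032% = 13.7036%.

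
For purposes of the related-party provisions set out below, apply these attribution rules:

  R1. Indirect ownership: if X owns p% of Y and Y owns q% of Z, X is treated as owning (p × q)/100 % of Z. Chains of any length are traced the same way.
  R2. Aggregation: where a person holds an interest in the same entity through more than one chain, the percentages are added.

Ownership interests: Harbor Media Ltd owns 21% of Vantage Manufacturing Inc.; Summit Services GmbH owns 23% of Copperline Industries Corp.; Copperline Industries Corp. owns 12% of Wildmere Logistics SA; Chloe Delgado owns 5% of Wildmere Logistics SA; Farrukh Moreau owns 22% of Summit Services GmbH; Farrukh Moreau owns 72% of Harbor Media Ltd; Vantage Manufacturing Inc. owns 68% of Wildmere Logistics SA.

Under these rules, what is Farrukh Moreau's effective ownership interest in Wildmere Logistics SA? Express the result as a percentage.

10.8888%

Chain via Harbor Media Ltd → Vantage Manufacturing Inc. (R1): 72% × 21% × 68% = 10.2816% of Wildmere Logistics SA.
Chain via Summit Services GmbH → Copperline Industries Corp. (R1): 22% × 23% × 12% = 0.6072% of Wildmere Logistics SA.
Aggregating (R2): 10.2816% + 0.6072% = 10.8888%.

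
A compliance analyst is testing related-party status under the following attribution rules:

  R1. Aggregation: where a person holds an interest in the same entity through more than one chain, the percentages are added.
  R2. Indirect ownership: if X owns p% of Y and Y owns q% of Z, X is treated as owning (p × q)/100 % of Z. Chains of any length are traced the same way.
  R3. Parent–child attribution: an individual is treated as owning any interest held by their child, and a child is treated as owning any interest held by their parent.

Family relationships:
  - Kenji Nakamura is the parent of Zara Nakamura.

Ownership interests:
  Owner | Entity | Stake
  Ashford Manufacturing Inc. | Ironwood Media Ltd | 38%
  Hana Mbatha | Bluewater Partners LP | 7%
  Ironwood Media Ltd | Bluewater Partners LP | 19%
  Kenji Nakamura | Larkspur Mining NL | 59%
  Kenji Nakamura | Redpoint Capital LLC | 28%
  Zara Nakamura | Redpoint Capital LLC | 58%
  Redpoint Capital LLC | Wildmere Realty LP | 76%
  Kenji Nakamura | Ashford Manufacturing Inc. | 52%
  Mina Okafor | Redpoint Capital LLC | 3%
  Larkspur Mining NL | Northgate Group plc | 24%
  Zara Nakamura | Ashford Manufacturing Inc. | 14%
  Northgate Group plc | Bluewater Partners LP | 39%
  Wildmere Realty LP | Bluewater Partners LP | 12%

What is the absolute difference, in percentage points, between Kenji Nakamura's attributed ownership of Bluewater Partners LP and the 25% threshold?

By parent–child attribution (R3), Kenji Nakamura is treated as also owning Zara Nakamura's interest in Redpoint Capital LLC, giving 28% + 58% = 86%.
By parent–child attribution (R3), Kenji Nakamura is treated as also owning Zara Nakamura's interest in Ashford Manufacturing Inc, giving 52% + 14% = 66%.
Chain via Redpoint Capital LLC → Wildmere Realty LP (R2): 86% × 76% × 12% = 7.8432% of Bluewater Partners LP.
Chain via Ashford Manufacturing Inc. → Ironwood Media Ltd (R2): 66% × 38% × 19% = 4.7652% of Bluewater Partners LP.
Chain via Larkspur Mining NL → Northgate Group plc (R2): 59% × 24% × 39% = 5.5224% of Bluewater Partners LP.
Aggregating (R1): 7.8432% + 4.7652% + 5.5224% = 18.1308%.
18.1308% falls short of the 25% threshold by 6.8692 percentage points.

6.8692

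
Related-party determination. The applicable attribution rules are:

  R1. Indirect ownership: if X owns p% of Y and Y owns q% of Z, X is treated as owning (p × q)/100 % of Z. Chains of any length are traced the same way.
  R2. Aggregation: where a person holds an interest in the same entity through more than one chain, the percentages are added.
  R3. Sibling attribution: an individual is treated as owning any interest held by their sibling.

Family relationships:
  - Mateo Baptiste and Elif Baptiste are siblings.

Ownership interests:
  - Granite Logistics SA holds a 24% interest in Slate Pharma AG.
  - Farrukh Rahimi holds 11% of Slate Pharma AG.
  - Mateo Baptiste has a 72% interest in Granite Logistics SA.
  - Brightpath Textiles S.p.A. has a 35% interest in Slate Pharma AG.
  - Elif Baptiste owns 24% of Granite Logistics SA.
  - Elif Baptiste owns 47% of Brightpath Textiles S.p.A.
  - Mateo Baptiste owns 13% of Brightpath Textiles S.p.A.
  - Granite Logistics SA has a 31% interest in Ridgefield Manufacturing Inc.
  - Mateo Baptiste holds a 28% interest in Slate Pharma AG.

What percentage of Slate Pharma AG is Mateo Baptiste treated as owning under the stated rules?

72.04%

By sibling attribution (R3), Mateo Baptiste is treated as also owning Elif Baptiste's interest in Granite Logistics SA, giving 72% + 24% = 96%.
By sibling attribution (R3), Mateo Baptiste is treated as also owning Elif Baptiste's interest in Brightpath Textiles S.p.A, giving 13% + 47% = 60%.
Chain via Granite Logistics SA (R1): 96% × 24% = 23.04% of Slate Pharma AG.
Chain via Brightpath Textiles S.p.A. (R1): 60% × 35% = 21% of Slate Pharma AG.
Direct interest in Slate Pharma AG: 28%.
Aggregating (R2): 23.04% + 21% + 28% = 72.04%.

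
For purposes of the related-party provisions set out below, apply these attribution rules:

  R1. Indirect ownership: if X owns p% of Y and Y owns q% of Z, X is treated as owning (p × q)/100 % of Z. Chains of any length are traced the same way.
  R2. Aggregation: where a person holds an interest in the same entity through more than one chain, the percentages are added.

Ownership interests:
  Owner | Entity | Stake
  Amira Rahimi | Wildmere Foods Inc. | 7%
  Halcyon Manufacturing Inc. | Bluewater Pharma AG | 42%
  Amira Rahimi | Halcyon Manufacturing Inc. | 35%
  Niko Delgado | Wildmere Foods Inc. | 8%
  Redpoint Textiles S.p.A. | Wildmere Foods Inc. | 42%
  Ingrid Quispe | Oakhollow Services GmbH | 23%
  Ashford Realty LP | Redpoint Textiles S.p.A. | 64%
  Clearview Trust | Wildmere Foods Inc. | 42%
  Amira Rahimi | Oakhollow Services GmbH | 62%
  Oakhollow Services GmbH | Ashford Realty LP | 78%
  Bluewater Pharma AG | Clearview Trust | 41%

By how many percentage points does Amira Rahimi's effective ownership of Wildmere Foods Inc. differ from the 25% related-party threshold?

2.469492

Chain via Halcyon Manufacturing Inc. → Bluewater Pharma AG → Clearview Trust (R1): 35% × 42% × 41% × 42% = 2.53134% of Wildmere Foods Inc.
Chain via Oakhollow Services GmbH → Ashford Realty LP → Redpoint Textiles S.p.A. (R1): 62% × 78% × 64% × 42% = 12.999168% of Wildmere Foods Inc.
Direct interest in Wildmere Foods Inc: 7%.
Aggregating (R2): 2.53134% + 12.999168% + 7% = 22.530508%.
22.530508% falls short of the 25% threshold by 2.469492 percentage points.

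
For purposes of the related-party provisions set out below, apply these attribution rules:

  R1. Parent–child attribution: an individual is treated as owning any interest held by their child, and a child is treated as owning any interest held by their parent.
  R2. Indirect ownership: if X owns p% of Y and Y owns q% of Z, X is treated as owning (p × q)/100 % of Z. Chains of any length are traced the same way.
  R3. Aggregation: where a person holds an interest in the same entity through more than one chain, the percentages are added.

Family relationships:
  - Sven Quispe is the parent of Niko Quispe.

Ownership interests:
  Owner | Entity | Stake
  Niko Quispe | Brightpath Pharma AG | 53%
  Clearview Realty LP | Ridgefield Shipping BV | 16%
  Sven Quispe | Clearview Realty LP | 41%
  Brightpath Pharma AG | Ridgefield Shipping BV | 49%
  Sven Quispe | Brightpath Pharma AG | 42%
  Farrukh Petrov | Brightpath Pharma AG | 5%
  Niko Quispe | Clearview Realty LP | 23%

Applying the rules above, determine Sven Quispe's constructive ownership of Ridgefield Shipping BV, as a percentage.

By parent–child attribution (R1), Sven Quispe is treated as also owning Niko Quispe's interest in Clearview Realty LP, giving 41% + 23% = 64%.
By parent–child attribution (R1), Sven Quispe is treated as also owning Niko Quispe's interest in Brightpath Pharma AG, giving 42% + 53% = 95%.
Chain via Clearview Realty LP (R2): 64% × 16% = 10.24% of Ridgefield Shipping BV.
Chain via Brightpath Pharma AG (R2): 95% × 49% = 46.55% of Ridgefield Shipping BV.
Aggregating (R3): 10.24% + 46.55% = 56.79%.

56.79%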